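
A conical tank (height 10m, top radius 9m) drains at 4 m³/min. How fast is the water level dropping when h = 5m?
16/(81π) ≈ 0.06288 m/min

r/h = 9/10, so r = (9/10)h
V = (1/3)πr²h = (1/3)π((9/10)h)²h = (27/100)πh³
dV/dh = (81/100)πh²
dh/dt = (dV/dt)/(dV/dh) = -4/((81/100)π·5²) = -16/(81π) m/min
The level is dropping at 16/(81π) ≈ 0.06288 m/min.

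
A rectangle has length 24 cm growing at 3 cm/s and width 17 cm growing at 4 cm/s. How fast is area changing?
147 cm²/s

A = lw
dA/dt = w·dl/dt + l·dw/dt = 17·3 + 24·4 = 147 cm²/s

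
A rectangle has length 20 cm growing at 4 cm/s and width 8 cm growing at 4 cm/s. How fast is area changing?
112 cm²/s

A = lw
dA/dt = w·dl/dt + l·dw/dt = 8·4 + 20·4 = 112 cm²/s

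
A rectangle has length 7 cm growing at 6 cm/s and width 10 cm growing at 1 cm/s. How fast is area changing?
67 cm²/s

A = lw
dA/dt = w·dl/dt + l·dw/dt = 10·6 + 7·1 = 67 cm²/s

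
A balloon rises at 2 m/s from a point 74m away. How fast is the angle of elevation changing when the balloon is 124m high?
0.007098 rad/s

tan(θ) = y/74
sec²(θ) · dθ/dt = (1/74) · dy/dt
dθ/dt = cos²(θ)/74 · 2 = 74/(74² + 124²) · 2
dθ/dt = 0.007098 rad/s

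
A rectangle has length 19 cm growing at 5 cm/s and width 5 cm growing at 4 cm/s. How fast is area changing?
101 cm²/s

A = lw
dA/dt = w·dl/dt + l·dw/dt = 5·5 + 19·4 = 101 cm²/s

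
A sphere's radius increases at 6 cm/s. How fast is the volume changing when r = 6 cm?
864π cm³/s

V = (4/3)πr³
dV/dt = dV/dr · dr/dt = 4πr² · 6
At r = 6: dV/dt = 864π cm³/s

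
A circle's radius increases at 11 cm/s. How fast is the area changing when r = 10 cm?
220π cm²/s

A = πr²
dA/dt = 2πr · dr/dt = 2π(10)(11) = 220π cm²/s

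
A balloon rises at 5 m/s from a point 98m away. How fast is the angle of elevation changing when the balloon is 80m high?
0.030617 rad/s

tan(θ) = y/98
sec²(θ) · dθ/dt = (1/98) · dy/dt
dθ/dt = cos²(θ)/98 · 5 = 98/(98² + 80²) · 5
dθ/dt = 0.030617 rad/s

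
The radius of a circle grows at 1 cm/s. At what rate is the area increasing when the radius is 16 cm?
32π cm²/s

A = πr²
dA/dt = 2πr · dr/dt = 2π(16)(1) = 32π cm²/s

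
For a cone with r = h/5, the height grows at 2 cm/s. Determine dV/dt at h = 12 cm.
288π/25 cm³/s

V = (1/3)π(h/5)²h = πh³/75
dV/dt = πh²/25 · 2
At h = 12: dV/dt = 288π/25 cm³/s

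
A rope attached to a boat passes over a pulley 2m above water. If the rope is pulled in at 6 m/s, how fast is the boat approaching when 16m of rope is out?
16√7/7 ≈ 6.047 m/s

rope² = x² + 2²
x = √(16² - 2²) = 6√7
dx/dt = (rope/x) · d(rope)/dt = (16/(6√7)) · (-6) = -16√7/7 m/s
The boat approaches at 16√7/7 ≈ 6.047 m/s.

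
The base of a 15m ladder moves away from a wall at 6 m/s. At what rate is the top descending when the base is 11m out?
33√26/26 ≈ 6.472 m/s

x² + y² = 15²
2x·dx/dt + 2y·dy/dt = 0
dy/dt = -x/y · dx/dt = -11/(2√26) · 6 = -33√26/26 m/s
The top is descending at 33√26/26 ≈ 6.472 m/s.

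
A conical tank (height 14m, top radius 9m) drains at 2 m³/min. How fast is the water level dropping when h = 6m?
98/(729π) ≈ 0.04279 m/min

r/h = 9/14, so r = (9/14)h
V = (1/3)πr²h = (1/3)π((9/14)h)²h = (27/196)πh³
dV/dh = (81/196)πh²
dh/dt = (dV/dt)/(dV/dh) = -2/((81/196)π·6²) = -98/(729π) m/min
The level is dropping at 98/(729π) ≈ 0.04279 m/min.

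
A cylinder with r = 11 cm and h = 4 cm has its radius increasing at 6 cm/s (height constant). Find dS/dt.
312π cm²/s

S = 2πrh + 2πr² (lateral + bases)
dS/dt = (2πh + 4πr)·dr/dt = (2π·4 + 4π·11)·6
= 312π cm²/s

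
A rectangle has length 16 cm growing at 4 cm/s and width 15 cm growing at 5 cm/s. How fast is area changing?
140 cm²/s

A = lw
dA/dt = w·dl/dt + l·dw/dt = 15·4 + 16·5 = 140 cm²/s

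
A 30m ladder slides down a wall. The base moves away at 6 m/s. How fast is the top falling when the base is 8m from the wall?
24√209/209 ≈ 1.66 m/s

x² + y² = 30²
2x·dx/dt + 2y·dy/dt = 0
dy/dt = -x/y · dx/dt = -8/(2√209) · 6 = -24√209/209 m/s
The top is descending at 24√209/209 ≈ 1.66 m/s.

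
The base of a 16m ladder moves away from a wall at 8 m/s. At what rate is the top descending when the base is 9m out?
72√7/35 ≈ 5.443 m/s

x² + y² = 16²
2x·dx/dt + 2y·dy/dt = 0
dy/dt = -x/y · dx/dt = -9/(5√7) · 8 = -72√7/35 m/s
The top is descending at 72√7/35 ≈ 5.443 m/s.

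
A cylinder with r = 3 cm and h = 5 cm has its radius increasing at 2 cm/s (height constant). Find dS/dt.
44π cm²/s

S = 2πrh + 2πr² (lateral + bases)
dS/dt = (2πh + 4πr)·dr/dt = (2π·5 + 4π·3)·2
= 44π cm²/s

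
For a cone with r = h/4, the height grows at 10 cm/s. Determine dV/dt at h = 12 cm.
90π cm³/s

V = (1/3)π(h/4)²h = πh³/48
dV/dt = πh²/16 · 10
At h = 12: dV/dt = 90π cm³/s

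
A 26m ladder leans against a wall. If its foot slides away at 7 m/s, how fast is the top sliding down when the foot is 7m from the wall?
49√627/627 ≈ 1.957 m/s

x² + y² = 26²
2x·dx/dt + 2y·dy/dt = 0
dy/dt = -x/y · dx/dt = -7/√627 · 7 = -49√627/627 m/s
The top is descending at 49√627/627 ≈ 1.957 m/s.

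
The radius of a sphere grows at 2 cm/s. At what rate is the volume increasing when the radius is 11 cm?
968π cm³/s

V = (4/3)πr³
dV/dt = dV/dr · dr/dt = 4πr² · 2
At r = 11: dV/dt = 968π cm³/s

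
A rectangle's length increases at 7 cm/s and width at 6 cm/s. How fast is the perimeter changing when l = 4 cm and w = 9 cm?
26 cm/s

P = 2(l + w)
dP/dt = 2(dl/dt + dw/dt) = 2(7 + 6) = 26 cm/s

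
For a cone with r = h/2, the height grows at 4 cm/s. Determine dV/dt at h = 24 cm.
576π cm³/s

V = (1/3)π(h/2)²h = πh³/12
dV/dt = πh²/4 · 4
At h = 24: dV/dt = 576π cm³/s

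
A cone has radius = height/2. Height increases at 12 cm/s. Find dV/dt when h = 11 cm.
363π cm³/s

V = (1/3)π(h/2)²h = πh³/12
dV/dt = πh²/4 · 12
At h = 11: dV/dt = 363π cm³/s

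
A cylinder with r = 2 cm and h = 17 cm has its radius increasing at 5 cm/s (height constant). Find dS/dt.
210π cm²/s

S = 2πrh + 2πr² (lateral + bases)
dS/dt = (2πh + 4πr)·dr/dt = (2π·17 + 4π·2)·5
= 210π cm²/s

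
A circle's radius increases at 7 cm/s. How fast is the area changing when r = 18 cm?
252π cm²/s

A = πr²
dA/dt = 2πr · dr/dt = 2π(18)(7) = 252π cm²/s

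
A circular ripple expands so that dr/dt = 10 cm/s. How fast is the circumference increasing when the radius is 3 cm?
20π cm/s

C = 2πr
dC/dt = 2π · dr/dt = 2π · 10 = 20π cm/s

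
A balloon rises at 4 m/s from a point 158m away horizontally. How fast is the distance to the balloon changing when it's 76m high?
152√7685/7685 ≈ 1.734 m/s

z² = 158² + y²
z = √(158² + 76²) = 2√7685
dz/dt = y/z · dy/dt = 76/(2√7685) · 4 = 152√7685/7685 ≈ 1.734 m/s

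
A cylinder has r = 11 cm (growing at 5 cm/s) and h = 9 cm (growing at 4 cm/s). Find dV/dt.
1474π cm³/s

V = πr²h
dV/dt = 2πrh·dr/dt + πr²·dh/dt
= 2π(11)(9)(5) + π(11)²(4)
= 1474π cm³/s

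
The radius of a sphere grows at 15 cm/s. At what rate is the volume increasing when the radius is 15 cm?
13500π cm³/s

V = (4/3)πr³
dV/dt = dV/dr · dr/dt = 4πr² · 15
At r = 15: dV/dt = 13500π cm³/s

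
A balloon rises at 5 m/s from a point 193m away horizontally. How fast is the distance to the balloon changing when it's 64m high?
64√41345/8269 ≈ 1.574 m/s

z² = 193² + y²
z = √(193² + 64²) = √41345
dz/dt = y/z · dy/dt = 64/√41345 · 5 = 64√41345/8269 ≈ 1.574 m/s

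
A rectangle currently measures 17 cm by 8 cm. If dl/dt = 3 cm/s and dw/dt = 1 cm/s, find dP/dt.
8 cm/s

P = 2(l + w)
dP/dt = 2(dl/dt + dw/dt) = 2(3 + 1) = 8 cm/s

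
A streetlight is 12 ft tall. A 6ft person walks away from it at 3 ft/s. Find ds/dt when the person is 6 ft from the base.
3 ft/s

By similar triangles: 12/(x+s) = 6/s
Solving: s = 6x/6
ds/dt = 6/6 · dx/dt = 1 · 3 = 3 ft/s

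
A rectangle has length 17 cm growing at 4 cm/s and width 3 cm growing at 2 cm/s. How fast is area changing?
46 cm²/s

A = lw
dA/dt = w·dl/dt + l·dw/dt = 3·4 + 17·2 = 46 cm²/s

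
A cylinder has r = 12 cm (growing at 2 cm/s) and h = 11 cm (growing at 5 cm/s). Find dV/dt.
1248π cm³/s

V = πr²h
dV/dt = 2πrh·dr/dt + πr²·dh/dt
= 2π(12)(11)(2) + π(12)²(5)
= 1248π cm³/s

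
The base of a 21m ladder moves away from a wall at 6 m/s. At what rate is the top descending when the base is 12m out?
8√33/11 ≈ 4.178 m/s

x² + y² = 21²
2x·dx/dt + 2y·dy/dt = 0
dy/dt = -x/y · dx/dt = -12/(3√33) · 6 = -8√33/11 m/s
The top is descending at 8√33/11 ≈ 4.178 m/s.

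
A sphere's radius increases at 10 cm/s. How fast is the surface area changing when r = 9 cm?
720π cm²/s

S = 4πr²
dS/dt = dS/dr · dr/dt = 8πr · 10
At r = 9: dS/dt = 720π cm²/s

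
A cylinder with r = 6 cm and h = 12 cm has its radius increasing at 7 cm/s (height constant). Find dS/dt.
336π cm²/s

S = 2πrh + 2πr² (lateral + bases)
dS/dt = (2πh + 4πr)·dr/dt = (2π·12 + 4π·6)·7
= 336π cm²/s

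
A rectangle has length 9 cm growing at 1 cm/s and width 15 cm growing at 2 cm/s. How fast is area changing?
33 cm²/s

A = lw
dA/dt = w·dl/dt + l·dw/dt = 15·1 + 9·2 = 33 cm²/s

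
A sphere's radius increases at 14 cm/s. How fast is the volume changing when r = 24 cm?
32256π cm³/s

V = (4/3)πr³
dV/dt = dV/dr · dr/dt = 4πr² · 14
At r = 24: dV/dt = 32256π cm³/s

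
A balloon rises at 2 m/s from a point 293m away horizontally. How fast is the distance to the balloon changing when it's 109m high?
109√97730/48865 ≈ 0.6973 m/s

z² = 293² + y²
z = √(293² + 109²) = √97730
dz/dt = y/z · dy/dt = 109/√97730 · 2 = 109√97730/48865 ≈ 0.6973 m/s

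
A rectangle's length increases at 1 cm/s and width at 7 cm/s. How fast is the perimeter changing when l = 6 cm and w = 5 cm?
16 cm/s

P = 2(l + w)
dP/dt = 2(dl/dt + dw/dt) = 2(1 + 7) = 16 cm/s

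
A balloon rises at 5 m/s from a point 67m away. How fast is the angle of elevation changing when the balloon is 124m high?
0.016864 rad/s

tan(θ) = y/67
sec²(θ) · dθ/dt = (1/67) · dy/dt
dθ/dt = cos²(θ)/67 · 5 = 67/(67² + 124²) · 5
dθ/dt = 0.016864 rad/s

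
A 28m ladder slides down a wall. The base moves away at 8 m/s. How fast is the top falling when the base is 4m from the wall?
2√3/3 ≈ 1.155 m/s

x² + y² = 28²
2x·dx/dt + 2y·dy/dt = 0
dy/dt = -x/y · dx/dt = -4/(16√3) · 8 = -2√3/3 m/s
The top is descending at 2√3/3 ≈ 1.155 m/s.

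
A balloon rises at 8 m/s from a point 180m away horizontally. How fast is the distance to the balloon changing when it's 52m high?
52√2194/1097 ≈ 2.22 m/s

z² = 180² + y²
z = √(180² + 52²) = 4√2194
dz/dt = y/z · dy/dt = 52/(4√2194) · 8 = 52√2194/1097 ≈ 2.22 m/s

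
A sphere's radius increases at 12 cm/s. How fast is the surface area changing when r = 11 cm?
1056π cm²/s

S = 4πr²
dS/dt = dS/dr · dr/dt = 8πr · 12
At r = 11: dS/dt = 1056π cm²/s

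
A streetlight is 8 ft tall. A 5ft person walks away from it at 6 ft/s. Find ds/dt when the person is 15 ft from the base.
10 ft/s

By similar triangles: 8/(x+s) = 5/s
Solving: s = 5x/3
ds/dt = 5/3 · dx/dt = 5/3 · 6 = 10 ft/s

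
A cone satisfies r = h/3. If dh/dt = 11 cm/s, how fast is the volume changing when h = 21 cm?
539π cm³/s

V = (1/3)π(h/3)²h = πh³/27
dV/dt = πh²/9 · 11
At h = 21: dV/dt = 539π cm³/s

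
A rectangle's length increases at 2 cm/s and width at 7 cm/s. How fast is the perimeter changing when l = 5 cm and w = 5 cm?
18 cm/s

P = 2(l + w)
dP/dt = 2(dl/dt + dw/dt) = 2(2 + 7) = 18 cm/s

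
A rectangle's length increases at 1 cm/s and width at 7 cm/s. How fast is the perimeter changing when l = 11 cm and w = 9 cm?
16 cm/s

P = 2(l + w)
dP/dt = 2(dl/dt + dw/dt) = 2(1 + 7) = 16 cm/s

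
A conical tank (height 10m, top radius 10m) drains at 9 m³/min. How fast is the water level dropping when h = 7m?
9/(49π) ≈ 0.05847 m/min

r/h = 10/10, so r = h
V = (1/3)πr²h = (1/3)π(h)²h = (1/3)πh³
dV/dh = πh²
dh/dt = (dV/dt)/(dV/dh) = -9/(π·7²) = -9/(49π) m/min
The level is dropping at 9/(49π) ≈ 0.05847 m/min.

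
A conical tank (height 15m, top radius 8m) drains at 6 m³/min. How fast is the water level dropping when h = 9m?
25/(96π) ≈ 0.08289 m/min

r/h = 8/15, so r = (8/15)h
V = (1/3)πr²h = (1/3)π((8/15)h)²h = (64/675)πh³
dV/dh = (64/225)πh²
dh/dt = (dV/dt)/(dV/dh) = -6/((64/225)π·9²) = -25/(96π) m/min
The level is dropping at 25/(96π) ≈ 0.08289 m/min.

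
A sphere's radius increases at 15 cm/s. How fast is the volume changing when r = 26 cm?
40560π cm³/s

V = (4/3)πr³
dV/dt = dV/dr · dr/dt = 4πr² · 15
At r = 26: dV/dt = 40560π cm³/s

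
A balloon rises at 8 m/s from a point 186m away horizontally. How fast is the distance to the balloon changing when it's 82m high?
164√10330/5165 ≈ 3.227 m/s

z² = 186² + y²
z = √(186² + 82²) = 2√10330
dz/dt = y/z · dy/dt = 82/(2√10330) · 8 = 164√10330/5165 ≈ 3.227 m/s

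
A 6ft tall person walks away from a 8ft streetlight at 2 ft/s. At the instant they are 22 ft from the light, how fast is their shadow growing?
6 ft/s

By similar triangles: 8/(x+s) = 6/s
Solving: s = 6x/2
ds/dt = 6/2 · dx/dt = 3 · 2 = 6 ft/s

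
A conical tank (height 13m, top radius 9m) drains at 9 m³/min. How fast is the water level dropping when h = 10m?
169/(900π) ≈ 0.05977 m/min

r/h = 9/13, so r = (9/13)h
V = (1/3)πr²h = (1/3)π((9/13)h)²h = (27/169)πh³
dV/dh = (81/169)πh²
dh/dt = (dV/dt)/(dV/dh) = -9/((81/169)π·10²) = -169/(900π) m/min
The level is dropping at 169/(900π) ≈ 0.05977 m/min.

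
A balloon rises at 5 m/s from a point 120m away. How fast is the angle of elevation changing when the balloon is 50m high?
0.035503 rad/s

tan(θ) = y/120
sec²(θ) · dθ/dt = (1/120) · dy/dt
dθ/dt = cos²(θ)/120 · 5 = 120/(120² + 50²) · 5
dθ/dt = 0.035503 rad/s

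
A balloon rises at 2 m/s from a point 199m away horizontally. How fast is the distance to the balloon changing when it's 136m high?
272√58097/58097 ≈ 1.128 m/s

z² = 199² + y²
z = √(199² + 136²) = √58097
dz/dt = y/z · dy/dt = 136/√58097 · 2 = 272√58097/58097 ≈ 1.128 m/s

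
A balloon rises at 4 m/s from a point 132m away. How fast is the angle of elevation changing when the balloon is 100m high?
0.019253 rad/s

tan(θ) = y/132
sec²(θ) · dθ/dt = (1/132) · dy/dt
dθ/dt = cos²(θ)/132 · 4 = 132/(132² + 100²) · 4
dθ/dt = 0.019253 rad/s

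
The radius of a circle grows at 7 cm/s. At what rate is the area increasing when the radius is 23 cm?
322π cm²/s

A = πr²
dA/dt = 2πr · dr/dt = 2π(23)(7) = 322π cm²/s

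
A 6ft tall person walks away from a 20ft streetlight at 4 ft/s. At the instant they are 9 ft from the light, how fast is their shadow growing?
12/7 ft/s

By similar triangles: 20/(x+s) = 6/s
Solving: s = 6x/14
ds/dt = 6/14 · dx/dt = 3/7 · 4 = 12/7 ft/s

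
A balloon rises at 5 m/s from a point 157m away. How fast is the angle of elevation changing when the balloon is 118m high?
0.020351 rad/s

tan(θ) = y/157
sec²(θ) · dθ/dt = (1/157) · dy/dt
dθ/dt = cos²(θ)/157 · 5 = 157/(157² + 118²) · 5
dθ/dt = 0.020351 rad/s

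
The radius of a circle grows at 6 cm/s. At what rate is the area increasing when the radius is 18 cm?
216π cm²/s

A = πr²
dA/dt = 2πr · dr/dt = 2π(18)(6) = 216π cm²/s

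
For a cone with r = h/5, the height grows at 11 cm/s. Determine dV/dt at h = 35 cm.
539π cm³/s

V = (1/3)π(h/5)²h = πh³/75
dV/dt = πh²/25 · 11
At h = 35: dV/dt = 539π cm³/s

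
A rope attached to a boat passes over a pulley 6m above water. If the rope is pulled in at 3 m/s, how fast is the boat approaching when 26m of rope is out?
39√10/40 ≈ 3.083 m/s

rope² = x² + 6²
x = √(26² - 6²) = 8√10
dx/dt = (rope/x) · d(rope)/dt = (26/(8√10)) · (-3) = -39√10/40 m/s
The boat approaches at 39√10/40 ≈ 3.083 m/s.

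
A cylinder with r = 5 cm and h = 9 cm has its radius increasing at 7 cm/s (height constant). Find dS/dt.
266π cm²/s

S = 2πrh + 2πr² (lateral + bases)
dS/dt = (2πh + 4πr)·dr/dt = (2π·9 + 4π·5)·7
= 266π cm²/s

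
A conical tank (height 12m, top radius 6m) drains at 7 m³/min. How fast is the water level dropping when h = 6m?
7/(9π) ≈ 0.2476 m/min

r/h = 6/12, so r = (1/2)h
V = (1/3)πr²h = (1/3)π((1/2)h)²h = (1/12)πh³
dV/dh = (1/4)πh²
dh/dt = (dV/dt)/(dV/dh) = -7/((1/4)π·6²) = -7/(9π) m/min
The level is dropping at 7/(9π) ≈ 0.2476 m/min.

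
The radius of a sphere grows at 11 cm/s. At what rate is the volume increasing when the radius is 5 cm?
1100π cm³/s

V = (4/3)πr³
dV/dt = dV/dr · dr/dt = 4πr² · 11
At r = 5: dV/dt = 1100π cm³/s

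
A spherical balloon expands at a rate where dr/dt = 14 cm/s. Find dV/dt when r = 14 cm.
10976π cm³/s

V = (4/3)πr³
dV/dt = dV/dr · dr/dt = 4πr² · 14
At r = 14: dV/dt = 10976π cm³/s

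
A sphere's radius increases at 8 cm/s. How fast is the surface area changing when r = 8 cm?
512π cm²/s

S = 4πr²
dS/dt = dS/dr · dr/dt = 8πr · 8
At r = 8: dS/dt = 512π cm²/s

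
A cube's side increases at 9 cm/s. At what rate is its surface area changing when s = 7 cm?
756 cm²/s

A = 6s²
dA/dt = 12s · ds/dt = 12·7·9 = 756 cm²/s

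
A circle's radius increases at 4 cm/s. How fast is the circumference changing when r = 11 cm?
8π cm/s

C = 2πr
dC/dt = 2π · dr/dt = 2π · 4 = 8π cm/s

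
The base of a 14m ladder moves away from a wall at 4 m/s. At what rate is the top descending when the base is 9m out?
36√115/115 ≈ 3.357 m/s

x² + y² = 14²
2x·dx/dt + 2y·dy/dt = 0
dy/dt = -x/y · dx/dt = -9/√115 · 4 = -36√115/115 m/s
The top is descending at 36√115/115 ≈ 3.357 m/s.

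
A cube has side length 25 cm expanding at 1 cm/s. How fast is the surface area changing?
300 cm²/s

A = 6s²
dA/dt = 12s · ds/dt = 12·25·1 = 300 cm²/s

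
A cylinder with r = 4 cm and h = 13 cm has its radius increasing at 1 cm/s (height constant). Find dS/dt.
42π cm²/s

S = 2πrh + 2πr² (lateral + bases)
dS/dt = (2πh + 4πr)·dr/dt = (2π·13 + 4π·4)·1
= 42π cm²/s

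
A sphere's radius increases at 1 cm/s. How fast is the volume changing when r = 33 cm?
4356π cm³/s

V = (4/3)πr³
dV/dt = dV/dr · dr/dt = 4πr² · 1
At r = 33: dV/dt = 4356π cm³/s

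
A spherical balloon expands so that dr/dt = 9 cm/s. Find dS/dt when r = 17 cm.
1224π cm²/s

S = 4πr²
dS/dt = dS/dr · dr/dt = 8πr · 9
At r = 17: dS/dt = 1224π cm²/s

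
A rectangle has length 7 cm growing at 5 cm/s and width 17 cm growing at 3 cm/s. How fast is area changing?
106 cm²/s

A = lw
dA/dt = w·dl/dt + l·dw/dt = 17·5 + 7·3 = 106 cm²/s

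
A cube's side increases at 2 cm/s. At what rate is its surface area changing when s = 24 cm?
576 cm²/s

A = 6s²
dA/dt = 12s · ds/dt = 12·24·2 = 576 cm²/s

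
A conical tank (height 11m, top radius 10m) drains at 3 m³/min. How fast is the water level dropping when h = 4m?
363/(1600π) ≈ 0.07222 m/min

r/h = 10/11, so r = (10/11)h
V = (1/3)πr²h = (1/3)π((10/11)h)²h = (100/363)πh³
dV/dh = (100/121)πh²
dh/dt = (dV/dt)/(dV/dh) = -3/((100/121)π·4²) = -363/(1600π) m/min
The level is dropping at 363/(1600π) ≈ 0.07222 m/min.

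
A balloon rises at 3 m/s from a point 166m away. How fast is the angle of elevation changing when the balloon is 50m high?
0.016569 rad/s

tan(θ) = y/166
sec²(θ) · dθ/dt = (1/166) · dy/dt
dθ/dt = cos²(θ)/166 · 3 = 166/(166² + 50²) · 3
dθ/dt = 0.016569 rad/s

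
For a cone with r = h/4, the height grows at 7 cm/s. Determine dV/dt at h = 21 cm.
3087π/16 cm³/s

V = (1/3)π(h/4)²h = πh³/48
dV/dt = πh²/16 · 7
At h = 21: dV/dt = 3087π/16 cm³/s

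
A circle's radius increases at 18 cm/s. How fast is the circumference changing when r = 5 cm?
36π cm/s

C = 2πr
dC/dt = 2π · dr/dt = 2π · 18 = 36π cm/s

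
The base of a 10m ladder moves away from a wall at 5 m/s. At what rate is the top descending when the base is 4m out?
10√21/21 ≈ 2.182 m/s

x² + y² = 10²
2x·dx/dt + 2y·dy/dt = 0
dy/dt = -x/y · dx/dt = -4/(2√21) · 5 = -10√21/21 m/s
The top is descending at 10√21/21 ≈ 2.182 m/s.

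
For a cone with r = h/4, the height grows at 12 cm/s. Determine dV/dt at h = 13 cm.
507π/4 cm³/s

V = (1/3)π(h/4)²h = πh³/48
dV/dt = πh²/16 · 12
At h = 13: dV/dt = 507π/4 cm³/s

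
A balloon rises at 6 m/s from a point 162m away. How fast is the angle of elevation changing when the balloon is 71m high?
0.031069 rad/s

tan(θ) = y/162
sec²(θ) · dθ/dt = (1/162) · dy/dt
dθ/dt = cos²(θ)/162 · 6 = 162/(162² + 71²) · 6
dθ/dt = 0.031069 rad/s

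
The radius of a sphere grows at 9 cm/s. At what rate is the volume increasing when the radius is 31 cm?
34596π cm³/s

V = (4/3)πr³
dV/dt = dV/dr · dr/dt = 4πr² · 9
At r = 31: dV/dt = 34596π cm³/s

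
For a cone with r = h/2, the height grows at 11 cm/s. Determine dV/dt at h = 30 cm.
2475π cm³/s

V = (1/3)π(h/2)²h = πh³/12
dV/dt = πh²/4 · 11
At h = 30: dV/dt = 2475π cm³/s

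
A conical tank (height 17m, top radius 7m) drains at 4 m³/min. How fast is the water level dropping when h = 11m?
1156/(5929π) ≈ 0.06206 m/min

r/h = 7/17, so r = (7/17)h
V = (1/3)πr²h = (1/3)π((7/17)h)²h = (49/867)πh³
dV/dh = (49/289)πh²
dh/dt = (dV/dt)/(dV/dh) = -4/((49/289)π·11²) = -1156/(5929π) m/min
The level is dropping at 1156/(5929π) ≈ 0.06206 m/min.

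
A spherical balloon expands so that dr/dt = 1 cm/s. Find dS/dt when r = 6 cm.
48π cm²/s

S = 4πr²
dS/dt = dS/dr · dr/dt = 8πr · 1
At r = 6: dS/dt = 48π cm²/s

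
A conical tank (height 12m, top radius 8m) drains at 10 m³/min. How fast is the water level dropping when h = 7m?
45/(98π) ≈ 0.1462 m/min

r/h = 8/12, so r = (2/3)h
V = (1/3)πr²h = (1/3)π((2/3)h)²h = (4/27)πh³
dV/dh = (4/9)πh²
dh/dt = (dV/dt)/(dV/dh) = -10/((4/9)π·7²) = -45/(98π) m/min
The level is dropping at 45/(98π) ≈ 0.1462 m/min.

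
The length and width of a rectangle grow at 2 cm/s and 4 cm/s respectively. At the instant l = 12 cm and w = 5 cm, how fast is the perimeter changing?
12 cm/s

P = 2(l + w)
dP/dt = 2(dl/dt + dw/dt) = 2(2 + 4) = 12 cm/s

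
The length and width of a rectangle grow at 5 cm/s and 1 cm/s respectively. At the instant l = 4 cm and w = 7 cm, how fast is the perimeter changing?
12 cm/s

P = 2(l + w)
dP/dt = 2(dl/dt + dw/dt) = 2(5 + 1) = 12 cm/s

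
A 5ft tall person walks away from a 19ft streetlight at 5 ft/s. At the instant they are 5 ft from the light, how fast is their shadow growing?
25/14 ft/s

By similar triangles: 19/(x+s) = 5/s
Solving: s = 5x/14
ds/dt = 5/14 · dx/dt = 5/14 · 5 = 25/14 ft/s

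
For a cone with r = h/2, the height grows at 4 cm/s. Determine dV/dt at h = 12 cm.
144π cm³/s

V = (1/3)π(h/2)²h = πh³/12
dV/dt = πh²/4 · 4
At h = 12: dV/dt = 144π cm³/s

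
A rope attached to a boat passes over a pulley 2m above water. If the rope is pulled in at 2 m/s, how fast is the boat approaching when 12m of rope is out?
12√35/35 ≈ 2.028 m/s

rope² = x² + 2²
x = √(12² - 2²) = 2√35
dx/dt = (rope/x) · d(rope)/dt = (12/(2√35)) · (-2) = -12√35/35 m/s
The boat approaches at 12√35/35 ≈ 2.028 m/s.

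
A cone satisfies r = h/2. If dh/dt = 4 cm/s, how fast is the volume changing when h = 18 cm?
324π cm³/s

V = (1/3)π(h/2)²h = πh³/12
dV/dt = πh²/4 · 4
At h = 18: dV/dt = 324π cm³/s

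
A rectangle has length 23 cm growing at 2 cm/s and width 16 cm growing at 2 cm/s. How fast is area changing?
78 cm²/s

A = lw
dA/dt = w·dl/dt + l·dw/dt = 16·2 + 23·2 = 78 cm²/s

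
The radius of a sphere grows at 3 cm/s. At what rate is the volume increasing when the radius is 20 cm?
4800π cm³/s

V = (4/3)πr³
dV/dt = dV/dr · dr/dt = 4πr² · 3
At r = 20: dV/dt = 4800π cm³/s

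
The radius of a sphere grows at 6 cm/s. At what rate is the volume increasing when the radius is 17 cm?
6936π cm³/s

V = (4/3)πr³
dV/dt = dV/dr · dr/dt = 4πr² · 6
At r = 17: dV/dt = 6936π cm³/s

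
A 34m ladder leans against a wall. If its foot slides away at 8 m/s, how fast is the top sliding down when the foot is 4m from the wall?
16√285/285 ≈ 0.9478 m/s

x² + y² = 34²
2x·dx/dt + 2y·dy/dt = 0
dy/dt = -x/y · dx/dt = -4/(2√285) · 8 = -16√285/285 m/s
The top is descending at 16√285/285 ≈ 0.9478 m/s.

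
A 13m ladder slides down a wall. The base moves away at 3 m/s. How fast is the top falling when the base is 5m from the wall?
5/4 = 1.25 m/s

x² + y² = 13²
2x·dx/dt + 2y·dy/dt = 0
dy/dt = -x/y · dx/dt = -5/12 · 3 = -5/4 m/s
The top is descending at 5/4 = 1.25 m/s.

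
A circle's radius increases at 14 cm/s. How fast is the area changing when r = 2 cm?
56π cm²/s

A = πr²
dA/dt = 2πr · dr/dt = 2π(2)(14) = 56π cm²/s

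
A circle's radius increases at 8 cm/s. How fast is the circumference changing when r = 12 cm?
16π cm/s

C = 2πr
dC/dt = 2π · dr/dt = 2π · 8 = 16π cm/s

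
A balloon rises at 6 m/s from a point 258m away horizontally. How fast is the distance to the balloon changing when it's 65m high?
390√70789/70789 ≈ 1.466 m/s

z² = 258² + y²
z = √(258² + 65²) = √70789
dz/dt = y/z · dy/dt = 65/√70789 · 6 = 390√70789/70789 ≈ 1.466 m/s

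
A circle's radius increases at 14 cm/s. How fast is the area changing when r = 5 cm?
140π cm²/s

A = πr²
dA/dt = 2πr · dr/dt = 2π(5)(14) = 140π cm²/s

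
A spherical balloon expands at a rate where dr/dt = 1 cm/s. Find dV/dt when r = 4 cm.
64π cm³/s

V = (4/3)πr³
dV/dt = dV/dr · dr/dt = 4πr² · 1
At r = 4: dV/dt = 64π cm³/s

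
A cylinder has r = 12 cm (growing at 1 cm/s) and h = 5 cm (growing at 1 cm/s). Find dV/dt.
264π cm³/s

V = πr²h
dV/dt = 2πrh·dr/dt + πr²·dh/dt
= 2π(12)(5)(1) + π(12)²(1)
= 264π cm³/s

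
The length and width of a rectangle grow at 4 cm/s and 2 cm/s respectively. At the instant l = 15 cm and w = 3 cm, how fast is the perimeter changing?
12 cm/s

P = 2(l + w)
dP/dt = 2(dl/dt + dw/dt) = 2(4 + 2) = 12 cm/s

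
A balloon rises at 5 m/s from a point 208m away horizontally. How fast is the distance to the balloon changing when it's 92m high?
115√3233/3233 ≈ 2.023 m/s

z² = 208² + y²
z = √(208² + 92²) = 4√3233
dz/dt = y/z · dy/dt = 92/(4√3233) · 5 = 115√3233/3233 ≈ 2.023 m/s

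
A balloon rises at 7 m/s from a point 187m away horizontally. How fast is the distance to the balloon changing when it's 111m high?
777√47290/47290 ≈ 3.573 m/s

z² = 187² + y²
z = √(187² + 111²) = √47290
dz/dt = y/z · dy/dt = 111/√47290 · 7 = 777√47290/47290 ≈ 3.573 m/s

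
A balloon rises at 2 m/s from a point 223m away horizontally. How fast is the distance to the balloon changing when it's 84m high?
168√56785/56785 ≈ 0.705 m/s

z² = 223² + y²
z = √(223² + 84²) = √56785
dz/dt = y/z · dy/dt = 84/√56785 · 2 = 168√56785/56785 ≈ 0.705 m/s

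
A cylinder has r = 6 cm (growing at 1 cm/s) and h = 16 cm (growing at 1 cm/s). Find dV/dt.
228π cm³/s

V = πr²h
dV/dt = 2πrh·dr/dt + πr²·dh/dt
= 2π(6)(16)(1) + π(6)²(1)
= 228π cm³/s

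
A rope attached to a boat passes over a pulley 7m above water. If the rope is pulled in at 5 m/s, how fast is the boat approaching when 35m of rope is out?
25√6/12 ≈ 5.103 m/s

rope² = x² + 7²
x = √(35² - 7²) = 14√6
dx/dt = (rope/x) · d(rope)/dt = (35/(14√6)) · (-5) = -25√6/12 m/s
The boat approaches at 25√6/12 ≈ 5.103 m/s.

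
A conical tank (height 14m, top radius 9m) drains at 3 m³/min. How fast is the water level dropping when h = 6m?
49/(243π) ≈ 0.06419 m/min

r/h = 9/14, so r = (9/14)h
V = (1/3)πr²h = (1/3)π((9/14)h)²h = (27/196)πh³
dV/dh = (81/196)πh²
dh/dt = (dV/dt)/(dV/dh) = -3/((81/196)π·6²) = -49/(243π) m/min
The level is dropping at 49/(243π) ≈ 0.06419 m/min.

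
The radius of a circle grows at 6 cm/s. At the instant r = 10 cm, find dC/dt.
12π cm/s

C = 2πr
dC/dt = 2π · dr/dt = 2π · 6 = 12π cm/s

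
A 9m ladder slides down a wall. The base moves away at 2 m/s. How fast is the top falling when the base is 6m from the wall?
4√5/5 ≈ 1.789 m/s

x² + y² = 9²
2x·dx/dt + 2y·dy/dt = 0
dy/dt = -x/y · dx/dt = -6/(3√5) · 2 = -4√5/5 m/s
The top is descending at 4√5/5 ≈ 1.789 m/s.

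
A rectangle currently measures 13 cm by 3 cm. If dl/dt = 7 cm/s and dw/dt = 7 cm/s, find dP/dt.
28 cm/s

P = 2(l + w)
dP/dt = 2(dl/dt + dw/dt) = 2(7 + 7) = 28 cm/s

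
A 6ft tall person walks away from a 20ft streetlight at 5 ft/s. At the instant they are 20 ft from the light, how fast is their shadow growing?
15/7 ft/s

By similar triangles: 20/(x+s) = 6/s
Solving: s = 6x/14
ds/dt = 6/14 · dx/dt = 3/7 · 5 = 15/7 ft/s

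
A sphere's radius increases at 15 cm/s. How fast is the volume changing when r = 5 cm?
1500π cm³/s

V = (4/3)πr³
dV/dt = dV/dr · dr/dt = 4πr² · 15
At r = 5: dV/dt = 1500π cm³/s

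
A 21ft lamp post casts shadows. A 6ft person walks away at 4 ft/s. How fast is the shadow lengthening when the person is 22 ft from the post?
8/5 ft/s

By similar triangles: 21/(x+s) = 6/s
Solving: s = 6x/15
ds/dt = 6/15 · dx/dt = 2/5 · 4 = 8/5 ft/s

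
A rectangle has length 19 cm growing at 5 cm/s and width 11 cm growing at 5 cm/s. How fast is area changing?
150 cm²/s

A = lw
dA/dt = w·dl/dt + l·dw/dt = 11·5 + 19·5 = 150 cm²/s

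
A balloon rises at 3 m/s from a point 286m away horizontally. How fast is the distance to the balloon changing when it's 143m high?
3√5/5 ≈ 1.342 m/s

z² = 286² + y²
z = √(286² + 143²) = 143√5
dz/dt = y/z · dy/dt = 143/(143√5) · 3 = 3√5/5 ≈ 1.342 m/s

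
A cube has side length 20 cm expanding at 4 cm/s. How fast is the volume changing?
4800 cm³/s

V = s³
dV/dt = 3s² · ds/dt = 3·20²·4 = 4800 cm³/s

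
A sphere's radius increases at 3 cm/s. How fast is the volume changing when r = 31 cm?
11532π cm³/s

V = (4/3)πr³
dV/dt = dV/dr · dr/dt = 4πr² · 3
At r = 31: dV/dt = 11532π cm³/s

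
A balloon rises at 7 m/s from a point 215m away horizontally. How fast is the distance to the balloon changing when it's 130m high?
182√101/505 ≈ 3.622 m/s

z² = 215² + y²
z = √(215² + 130²) = 25√101
dz/dt = y/z · dy/dt = 130/(25√101) · 7 = 182√101/505 ≈ 3.622 m/s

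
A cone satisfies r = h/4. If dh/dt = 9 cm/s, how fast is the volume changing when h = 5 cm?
225π/16 cm³/s

V = (1/3)π(h/4)²h = πh³/48
dV/dt = πh²/16 · 9
At h = 5: dV/dt = 225π/16 cm³/s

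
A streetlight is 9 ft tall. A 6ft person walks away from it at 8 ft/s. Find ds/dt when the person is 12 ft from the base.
16 ft/s

By similar triangles: 9/(x+s) = 6/s
Solving: s = 6x/3
ds/dt = 6/3 · dx/dt = 2 · 8 = 16 ft/s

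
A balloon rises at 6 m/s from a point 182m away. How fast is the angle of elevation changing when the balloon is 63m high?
0.02944 rad/s

tan(θ) = y/182
sec²(θ) · dθ/dt = (1/182) · dy/dt
dθ/dt = cos²(θ)/182 · 6 = 182/(182² + 63²) · 6
dθ/dt = 0.02944 rad/s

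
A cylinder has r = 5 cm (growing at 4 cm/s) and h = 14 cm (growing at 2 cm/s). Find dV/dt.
610π cm³/s

V = πr²h
dV/dt = 2πrh·dr/dt + πr²·dh/dt
= 2π(5)(14)(4) + π(5)²(2)
= 610π cm³/s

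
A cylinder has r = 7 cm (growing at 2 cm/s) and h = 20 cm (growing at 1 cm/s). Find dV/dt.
609π cm³/s

V = πr²h
dV/dt = 2πrh·dr/dt + πr²·dh/dt
= 2π(7)(20)(2) + π(7)²(1)
= 609π cm³/s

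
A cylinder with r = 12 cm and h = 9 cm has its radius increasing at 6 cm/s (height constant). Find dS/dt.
396π cm²/s

S = 2πrh + 2πr² (lateral + bases)
dS/dt = (2πh + 4πr)·dr/dt = (2π·9 + 4π·12)·6
= 396π cm²/s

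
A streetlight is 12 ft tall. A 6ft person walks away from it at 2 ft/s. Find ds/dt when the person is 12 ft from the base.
2 ft/s

By similar triangles: 12/(x+s) = 6/s
Solving: s = 6x/6
ds/dt = 6/6 · dx/dt = 1 · 2 = 2 ft/s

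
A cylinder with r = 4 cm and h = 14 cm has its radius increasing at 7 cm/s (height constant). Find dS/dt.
308π cm²/s

S = 2πrh + 2πr² (lateral + bases)
dS/dt = (2πh + 4πr)·dr/dt = (2π·14 + 4π·4)·7
= 308π cm²/s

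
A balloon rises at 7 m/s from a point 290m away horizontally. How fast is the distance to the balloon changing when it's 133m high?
931√101789/101789 ≈ 2.918 m/s

z² = 290² + y²
z = √(290² + 133²) = √101789
dz/dt = y/z · dy/dt = 133/√101789 · 7 = 931√101789/101789 ≈ 2.918 m/s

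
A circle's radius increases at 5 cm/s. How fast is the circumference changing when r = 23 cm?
10π cm/s

C = 2πr
dC/dt = 2π · dr/dt = 2π · 5 = 10π cm/s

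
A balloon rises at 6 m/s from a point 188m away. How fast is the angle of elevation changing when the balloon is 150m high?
0.019501 rad/s

tan(θ) = y/188
sec²(θ) · dθ/dt = (1/188) · dy/dt
dθ/dt = cos²(θ)/188 · 6 = 188/(188² + 150²) · 6
dθ/dt = 0.019501 rad/s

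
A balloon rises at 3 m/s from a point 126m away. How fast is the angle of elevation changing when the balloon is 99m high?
0.014721 rad/s

tan(θ) = y/126
sec²(θ) · dθ/dt = (1/126) · dy/dt
dθ/dt = cos²(θ)/126 · 3 = 126/(126² + 99²) · 3
dθ/dt = 0.014721 rad/s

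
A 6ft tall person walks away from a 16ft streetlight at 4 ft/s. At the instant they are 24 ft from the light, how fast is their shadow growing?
12/5 ft/s

By similar triangles: 16/(x+s) = 6/s
Solving: s = 6x/10
ds/dt = 6/10 · dx/dt = 3/5 · 4 = 12/5 ft/s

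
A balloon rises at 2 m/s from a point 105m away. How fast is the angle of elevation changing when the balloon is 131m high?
0.007451 rad/s

tan(θ) = y/105
sec²(θ) · dθ/dt = (1/105) · dy/dt
dθ/dt = cos²(θ)/105 · 2 = 105/(105² + 131²) · 2
dθ/dt = 0.007451 rad/s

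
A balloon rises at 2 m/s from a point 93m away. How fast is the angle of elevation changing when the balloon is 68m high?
0.014013 rad/s

tan(θ) = y/93
sec²(θ) · dθ/dt = (1/93) · dy/dt
dθ/dt = cos²(θ)/93 · 2 = 93/(93² + 68²) · 2
dθ/dt = 0.014013 rad/s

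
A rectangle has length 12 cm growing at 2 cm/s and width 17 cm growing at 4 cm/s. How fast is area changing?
82 cm²/s

A = lw
dA/dt = w·dl/dt + l·dw/dt = 17·2 + 12·4 = 82 cm²/s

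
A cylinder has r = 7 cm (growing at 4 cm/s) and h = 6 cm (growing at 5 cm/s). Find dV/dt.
581π cm³/s

V = πr²h
dV/dt = 2πrh·dr/dt + πr²·dh/dt
= 2π(7)(6)(4) + π(7)²(5)
= 581π cm³/s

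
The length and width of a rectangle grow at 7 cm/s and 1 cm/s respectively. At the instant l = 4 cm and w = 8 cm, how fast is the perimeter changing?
16 cm/s

P = 2(l + w)
dP/dt = 2(dl/dt + dw/dt) = 2(7 + 1) = 16 cm/s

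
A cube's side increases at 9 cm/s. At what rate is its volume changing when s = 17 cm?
7803 cm³/s

V = s³
dV/dt = 3s² · ds/dt = 3·17²·9 = 7803 cm³/s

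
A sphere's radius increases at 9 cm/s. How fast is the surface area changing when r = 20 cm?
1440π cm²/s

S = 4πr²
dS/dt = dS/dr · dr/dt = 8πr · 9
At r = 20: dS/dt = 1440π cm²/s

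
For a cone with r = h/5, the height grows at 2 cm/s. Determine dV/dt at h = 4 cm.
32π/25 cm³/s

V = (1/3)π(h/5)²h = πh³/75
dV/dt = πh²/25 · 2
At h = 4: dV/dt = 32π/25 cm³/s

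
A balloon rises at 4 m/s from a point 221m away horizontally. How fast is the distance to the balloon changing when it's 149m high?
298√71042/35521 ≈ 2.236 m/s

z² = 221² + y²
z = √(221² + 149²) = √71042
dz/dt = y/z · dy/dt = 149/√71042 · 4 = 298√71042/35521 ≈ 2.236 m/s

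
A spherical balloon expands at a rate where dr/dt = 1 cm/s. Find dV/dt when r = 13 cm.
676π cm³/s

V = (4/3)πr³
dV/dt = dV/dr · dr/dt = 4πr² · 1
At r = 13: dV/dt = 676π cm³/s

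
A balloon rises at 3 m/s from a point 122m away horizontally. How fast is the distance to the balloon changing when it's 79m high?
237√5/325 ≈ 1.631 m/s

z² = 122² + y²
z = √(122² + 79²) = 65√5
dz/dt = y/z · dy/dt = 79/(65√5) · 3 = 237√5/325 ≈ 1.631 m/s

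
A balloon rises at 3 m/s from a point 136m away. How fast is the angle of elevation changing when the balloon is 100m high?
0.014318 rad/s

tan(θ) = y/136
sec²(θ) · dθ/dt = (1/136) · dy/dt
dθ/dt = cos²(θ)/136 · 3 = 136/(136² + 100²) · 3
dθ/dt = 0.014318 rad/s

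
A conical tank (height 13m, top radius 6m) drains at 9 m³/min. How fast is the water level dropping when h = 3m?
169/(36π) ≈ 1.494 m/min

r/h = 6/13, so r = (6/13)h
V = (1/3)πr²h = (1/3)π((6/13)h)²h = (12/169)πh³
dV/dh = (36/169)πh²
dh/dt = (dV/dt)/(dV/dh) = -9/((36/169)π·3²) = -169/(36π) m/min
The level is dropping at 169/(36π) ≈ 1.494 m/min.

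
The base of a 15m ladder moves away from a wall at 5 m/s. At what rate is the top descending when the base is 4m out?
20√209/209 ≈ 1.383 m/s

x² + y² = 15²
2x·dx/dt + 2y·dy/dt = 0
dy/dt = -x/y · dx/dt = -4/√209 · 5 = -20√209/209 m/s
The top is descending at 20√209/209 ≈ 1.383 m/s.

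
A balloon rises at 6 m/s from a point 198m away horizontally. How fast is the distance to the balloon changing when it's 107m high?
642√37/1369 ≈ 2.853 m/s

z² = 198² + y²
z = √(198² + 107²) = 37√37
dz/dt = y/z · dy/dt = 107/(37√37) · 6 = 642√37/1369 ≈ 2.853 m/s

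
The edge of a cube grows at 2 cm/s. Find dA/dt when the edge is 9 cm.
216 cm²/s

A = 6s²
dA/dt = 12s · ds/dt = 12·9·2 = 216 cm²/s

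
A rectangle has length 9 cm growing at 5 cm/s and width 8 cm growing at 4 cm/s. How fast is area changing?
76 cm²/s

A = lw
dA/dt = w·dl/dt + l·dw/dt = 8·5 + 9·4 = 76 cm²/s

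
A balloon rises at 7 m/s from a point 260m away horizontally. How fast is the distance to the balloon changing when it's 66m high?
231√17989/17989 ≈ 1.722 m/s

z² = 260² + y²
z = √(260² + 66²) = 2√17989
dz/dt = y/z · dy/dt = 66/(2√17989) · 7 = 231√17989/17989 ≈ 1.722 m/s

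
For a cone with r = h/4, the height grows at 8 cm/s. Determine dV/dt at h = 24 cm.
288π cm³/s

V = (1/3)π(h/4)²h = πh³/48
dV/dt = πh²/16 · 8
At h = 24: dV/dt = 288π cm³/s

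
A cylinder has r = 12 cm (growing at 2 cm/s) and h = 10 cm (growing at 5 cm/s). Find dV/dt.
1200π cm³/s

V = πr²h
dV/dt = 2πrh·dr/dt + πr²·dh/dt
= 2π(12)(10)(2) + π(12)²(5)
= 1200π cm³/s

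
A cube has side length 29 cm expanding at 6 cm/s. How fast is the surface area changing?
2088 cm²/s

A = 6s²
dA/dt = 12s · ds/dt = 12·29·6 = 2088 cm²/s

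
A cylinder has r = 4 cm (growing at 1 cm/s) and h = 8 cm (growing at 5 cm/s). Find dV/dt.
144π cm³/s

V = πr²h
dV/dt = 2πrh·dr/dt + πr²·dh/dt
= 2π(4)(8)(1) + π(4)²(5)
= 144π cm³/s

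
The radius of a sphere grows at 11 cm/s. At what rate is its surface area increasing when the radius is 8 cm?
704π cm²/s

S = 4πr²
dS/dt = dS/dr · dr/dt = 8πr · 11
At r = 8: dS/dt = 704π cm²/s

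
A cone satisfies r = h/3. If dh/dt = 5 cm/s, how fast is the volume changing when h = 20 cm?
2000π/9 cm³/s

V = (1/3)π(h/3)²h = πh³/27
dV/dt = πh²/9 · 5
At h = 20: dV/dt = 2000π/9 cm³/s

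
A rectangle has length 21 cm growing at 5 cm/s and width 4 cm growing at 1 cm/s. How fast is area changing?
41 cm²/s

A = lw
dA/dt = w·dl/dt + l·dw/dt = 4·5 + 21·1 = 41 cm²/s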